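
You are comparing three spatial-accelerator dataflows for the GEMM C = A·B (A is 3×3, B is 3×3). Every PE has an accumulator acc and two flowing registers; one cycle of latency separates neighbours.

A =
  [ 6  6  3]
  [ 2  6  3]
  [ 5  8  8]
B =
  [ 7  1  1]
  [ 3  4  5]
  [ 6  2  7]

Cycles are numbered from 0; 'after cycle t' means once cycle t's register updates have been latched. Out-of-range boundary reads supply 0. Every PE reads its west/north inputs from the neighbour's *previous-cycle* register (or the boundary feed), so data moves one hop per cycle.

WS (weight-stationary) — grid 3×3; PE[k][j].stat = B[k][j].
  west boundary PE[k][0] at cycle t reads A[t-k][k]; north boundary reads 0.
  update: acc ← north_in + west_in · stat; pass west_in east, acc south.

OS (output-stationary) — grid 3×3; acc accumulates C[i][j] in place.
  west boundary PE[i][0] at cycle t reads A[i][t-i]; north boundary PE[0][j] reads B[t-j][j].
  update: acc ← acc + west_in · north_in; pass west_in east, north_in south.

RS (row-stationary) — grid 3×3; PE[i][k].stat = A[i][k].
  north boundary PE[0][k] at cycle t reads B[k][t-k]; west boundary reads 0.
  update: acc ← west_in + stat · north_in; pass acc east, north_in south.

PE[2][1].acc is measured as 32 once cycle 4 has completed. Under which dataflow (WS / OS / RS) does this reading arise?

WS [3×3] PE[2][1] across cycles:
  after 0 — PE[2][1] acc=0, pass-E 0, pass-S 0
  after 1 — PE[2][1] acc=0, pass-E 0, pass-S 0
  after 2 — PE[2][1] acc=0, pass-E 0, pass-S 0
  after 3 — PE[2][1] acc=36, pass-E 3, pass-S 36
  after 4 — PE[2][1] acc=32, pass-E 3, pass-S 32
OS [3×3] PE[2][1] across cycles:
  after 0 — PE[2][1] acc=0, pass-E 0, pass-S 0
  after 1 — PE[2][1] acc=0, pass-E 0, pass-S 0
  after 2 — PE[2][1] acc=0, pass-E 0, pass-S 0
  after 3 — PE[2][1] acc=5, pass-E 5, pass-S 1
  after 4 — PE[2][1] acc=37, pass-E 8, pass-S 4
RS [3×3] PE[2][1] across cycles:
  after 0 — PE[2][1] acc=0, pass-E 0, pass-S 0
  after 1 — PE[2][1] acc=0, pass-E 0, pass-S 0
  after 2 — PE[2][1] acc=0, pass-E 0, pass-S 0
  after 3 — PE[2][1] acc=59, pass-E 59, pass-S 3
  after 4 — PE[2][1] acc=37, pass-E 37, pass-S 4

dataflow = WS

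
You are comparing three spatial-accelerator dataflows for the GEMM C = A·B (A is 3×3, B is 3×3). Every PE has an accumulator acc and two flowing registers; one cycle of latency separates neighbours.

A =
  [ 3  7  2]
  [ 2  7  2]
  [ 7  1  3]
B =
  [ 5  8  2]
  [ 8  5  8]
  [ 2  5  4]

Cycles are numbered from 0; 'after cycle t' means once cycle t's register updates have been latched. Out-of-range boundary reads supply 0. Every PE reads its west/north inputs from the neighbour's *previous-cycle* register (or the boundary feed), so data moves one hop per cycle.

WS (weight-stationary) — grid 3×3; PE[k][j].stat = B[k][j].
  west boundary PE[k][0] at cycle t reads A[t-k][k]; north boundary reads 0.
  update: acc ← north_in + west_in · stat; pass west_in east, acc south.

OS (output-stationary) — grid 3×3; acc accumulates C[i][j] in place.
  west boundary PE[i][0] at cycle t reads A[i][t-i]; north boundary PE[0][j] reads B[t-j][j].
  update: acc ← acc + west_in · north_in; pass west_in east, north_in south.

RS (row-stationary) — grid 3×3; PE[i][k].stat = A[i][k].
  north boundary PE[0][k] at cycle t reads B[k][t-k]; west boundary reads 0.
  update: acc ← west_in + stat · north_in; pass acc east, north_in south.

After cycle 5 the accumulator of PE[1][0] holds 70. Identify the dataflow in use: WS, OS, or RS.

— WS: 3×3; PE[1][0] trace:
  t=0 PE[1][0]: acc=0 h=0 v=0
  t=1 PE[1][0]: acc=71 h=7 v=71
  t=2 PE[1][0]: acc=66 h=7 v=66
  t=3 PE[1][0]: acc=43 h=1 v=43
  t=4 PE[1][0]: acc=0 h=0 v=0
  t=5 PE[1][0]: acc=0 h=0 v=0
— OS: 3×3; PE[1][0] trace:
  t=0 PE[1][0]: acc=0 h=0 v=0
  t=1 PE[1][0]: acc=10 h=2 v=5
  t=2 PE[1][0]: acc=66 h=7 v=8
  t=3 PE[1][0]: acc=70 h=2 v=2
  t=4 PE[1][0]: acc=70 h=0 v=0
  t=5 PE[1][0]: acc=70 h=0 v=0
— RS: 3×3; PE[1][0] trace:
  t=0 PE[1][0]: acc=0 h=0 v=0
  t=1 PE[1][0]: acc=10 h=10 v=5
  t=2 PE[1][0]: acc=16 h=16 v=8
  t=3 PE[1][0]: acc=4 h=4 v=2
  t=4 PE[1][0]: acc=0 h=0 v=0
  t=5 PE[1][0]: acc=0 h=0 v=0

dataflow = OS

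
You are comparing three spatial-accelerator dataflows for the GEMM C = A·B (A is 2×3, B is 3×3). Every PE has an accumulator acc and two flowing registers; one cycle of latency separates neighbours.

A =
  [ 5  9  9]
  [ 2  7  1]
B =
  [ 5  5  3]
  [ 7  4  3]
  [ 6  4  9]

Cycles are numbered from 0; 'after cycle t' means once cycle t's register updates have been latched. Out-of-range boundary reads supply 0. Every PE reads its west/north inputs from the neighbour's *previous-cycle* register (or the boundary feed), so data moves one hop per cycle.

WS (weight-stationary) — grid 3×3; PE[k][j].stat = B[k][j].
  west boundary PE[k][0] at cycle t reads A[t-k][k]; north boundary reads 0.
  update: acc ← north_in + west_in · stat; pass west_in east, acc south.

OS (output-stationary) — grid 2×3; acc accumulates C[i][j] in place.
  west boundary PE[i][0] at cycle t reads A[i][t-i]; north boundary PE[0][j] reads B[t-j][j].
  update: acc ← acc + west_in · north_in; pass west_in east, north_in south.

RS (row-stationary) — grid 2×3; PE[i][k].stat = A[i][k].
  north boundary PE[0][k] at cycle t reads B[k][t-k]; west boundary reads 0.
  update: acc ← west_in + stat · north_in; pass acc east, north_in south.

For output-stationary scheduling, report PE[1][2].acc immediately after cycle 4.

PE[1][2].acc = 27

Tracing OS — 2×3 array, target PE[1][2]:
  cycle 0: PE[0][2] → acc 0, east 0, south 0
  cycle 0: PE[1][1] → acc 0, east 0, south 0
  cycle 0: PE[1][2] → acc 0, east 0, south 0
  cycle 1: PE[0][2] → acc 0, east 0, south 0
  cycle 1: PE[1][1] → acc 0, east 0, south 0
  cycle 1: PE[1][2] → acc 0, east 0, south 0
  cycle 2: PE[0][2] → acc 15, east 5, south 3
  cycle 2: PE[1][1] → acc 10, east 2, south 5
  cycle 2: PE[1][2] → acc 0, east 0, south 0
  cycle 3: PE[0][2] → acc 42, east 9, south 3
  cycle 3: PE[1][1] → acc 38, east 7, south 4
  cycle 3: PE[1][2] → acc 6, east 2, south 3
  cycle 4: PE[0][2] → acc 123, east 9, south 9
  cycle 4: PE[1][1] → acc 42, east 1, south 4
  cycle 4: PE[1][2] → acc 27, east 7, south 3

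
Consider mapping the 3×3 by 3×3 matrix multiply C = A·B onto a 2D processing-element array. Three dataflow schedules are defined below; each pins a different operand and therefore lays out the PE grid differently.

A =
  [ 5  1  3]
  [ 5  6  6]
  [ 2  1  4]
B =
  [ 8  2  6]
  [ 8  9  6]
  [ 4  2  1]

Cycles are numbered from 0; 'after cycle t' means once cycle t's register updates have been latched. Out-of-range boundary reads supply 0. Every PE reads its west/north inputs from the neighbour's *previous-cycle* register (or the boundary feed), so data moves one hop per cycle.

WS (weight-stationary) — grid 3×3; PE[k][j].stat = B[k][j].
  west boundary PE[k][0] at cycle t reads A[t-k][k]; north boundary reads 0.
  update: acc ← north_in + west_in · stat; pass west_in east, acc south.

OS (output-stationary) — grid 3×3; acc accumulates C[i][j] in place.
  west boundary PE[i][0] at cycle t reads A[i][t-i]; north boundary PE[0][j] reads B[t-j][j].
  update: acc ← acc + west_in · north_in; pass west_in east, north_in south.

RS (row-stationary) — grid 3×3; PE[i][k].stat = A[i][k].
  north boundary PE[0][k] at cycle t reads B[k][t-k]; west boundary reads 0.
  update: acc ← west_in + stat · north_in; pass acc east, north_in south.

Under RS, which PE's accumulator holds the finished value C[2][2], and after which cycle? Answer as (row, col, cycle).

(row, col, cycle) = (2, 2, 6)

RS: C[2][2] accumulates in PE[2][2]:
  t=0 PE[2][2]: acc=0 h=0 v=0
  t=1 PE[2][2]: acc=0 h=0 v=0
  t=2 PE[2][2]: acc=0 h=0 v=0
  t=3 PE[2][2]: acc=0 h=0 v=0
  t=4 PE[2][2]: acc=40 h=40 v=4
  t=5 PE[2][2]: acc=21 h=21 v=2
  t=6 PE[2][2]: acc=22 h=22 v=1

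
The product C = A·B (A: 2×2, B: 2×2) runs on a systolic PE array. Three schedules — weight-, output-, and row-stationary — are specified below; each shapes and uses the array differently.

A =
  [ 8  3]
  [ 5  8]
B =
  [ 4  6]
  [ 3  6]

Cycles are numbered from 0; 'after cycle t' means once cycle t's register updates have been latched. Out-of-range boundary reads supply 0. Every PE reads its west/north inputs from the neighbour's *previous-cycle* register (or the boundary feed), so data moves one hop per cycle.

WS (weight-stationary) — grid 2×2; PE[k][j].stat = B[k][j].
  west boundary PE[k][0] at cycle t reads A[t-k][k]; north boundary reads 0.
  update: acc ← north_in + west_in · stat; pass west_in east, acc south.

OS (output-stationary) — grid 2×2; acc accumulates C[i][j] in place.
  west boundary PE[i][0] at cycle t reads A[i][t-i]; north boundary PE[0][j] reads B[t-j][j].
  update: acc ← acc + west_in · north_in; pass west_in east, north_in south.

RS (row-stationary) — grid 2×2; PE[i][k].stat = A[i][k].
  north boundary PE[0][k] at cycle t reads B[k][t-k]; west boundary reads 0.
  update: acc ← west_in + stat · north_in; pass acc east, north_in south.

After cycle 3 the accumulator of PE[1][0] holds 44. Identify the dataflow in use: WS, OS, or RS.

dataflow = OS

Under WS (2×2), PE[1][0]:
  cycle 0: PE[1][0] → acc 0, east 0, south 0
  cycle 1: PE[1][0] → acc 41, east 3, south 41
  cycle 2: PE[1][0] → acc 44, east 8, south 44
  cycle 3: PE[1][0] → acc 0, east 0, south 0
Under OS (2×2), PE[1][0]:
  cycle 0: PE[1][0] → acc 0, east 0, south 0
  cycle 1: PE[1][0] → acc 20, east 5, south 4
  cycle 2: PE[1][0] → acc 44, east 8, south 3
  cycle 3: PE[1][0] → acc 44, east 0, south 0
Under RS (2×2), PE[1][0]:
  cycle 0: PE[1][0] → acc 0, east 0, south 0
  cycle 1: PE[1][0] → acc 20, east 20, south 4
  cycle 2: PE[1][0] → acc 30, east 30, south 6
  cycle 3: PE[1][0] → acc 0, east 0, south 0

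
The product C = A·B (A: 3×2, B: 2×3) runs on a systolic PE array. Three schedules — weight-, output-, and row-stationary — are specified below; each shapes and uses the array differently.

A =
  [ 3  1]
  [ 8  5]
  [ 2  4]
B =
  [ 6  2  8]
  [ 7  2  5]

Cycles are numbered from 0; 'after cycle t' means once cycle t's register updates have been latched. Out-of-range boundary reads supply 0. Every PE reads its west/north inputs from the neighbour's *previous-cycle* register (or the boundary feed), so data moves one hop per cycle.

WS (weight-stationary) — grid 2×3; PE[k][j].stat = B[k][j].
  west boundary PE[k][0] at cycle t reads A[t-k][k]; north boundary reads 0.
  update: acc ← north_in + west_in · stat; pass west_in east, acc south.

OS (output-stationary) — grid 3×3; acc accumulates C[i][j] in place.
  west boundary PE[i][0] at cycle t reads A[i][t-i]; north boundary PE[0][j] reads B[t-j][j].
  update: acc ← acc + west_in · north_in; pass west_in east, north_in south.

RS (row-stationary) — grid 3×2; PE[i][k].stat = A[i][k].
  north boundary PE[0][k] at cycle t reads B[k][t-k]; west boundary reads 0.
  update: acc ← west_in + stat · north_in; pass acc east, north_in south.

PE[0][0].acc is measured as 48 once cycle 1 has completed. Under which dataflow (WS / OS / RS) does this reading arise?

dataflow = WS

WS [2×3] PE[0][0] across cycles:
  @0  [0,0]  acc 18  |  →3  ↓18
  @1  [0,0]  acc 48  |  →8  ↓48
OS [3×3] PE[0][0] across cycles:
  @0  [0,0]  acc 18  |  →3  ↓6
  @1  [0,0]  acc 25  |  →1  ↓7
RS [3×2] PE[0][0] across cycles:
  @0  [0,0]  acc 18  |  →18  ↓6
  @1  [0,0]  acc 6  |  →6  ↓2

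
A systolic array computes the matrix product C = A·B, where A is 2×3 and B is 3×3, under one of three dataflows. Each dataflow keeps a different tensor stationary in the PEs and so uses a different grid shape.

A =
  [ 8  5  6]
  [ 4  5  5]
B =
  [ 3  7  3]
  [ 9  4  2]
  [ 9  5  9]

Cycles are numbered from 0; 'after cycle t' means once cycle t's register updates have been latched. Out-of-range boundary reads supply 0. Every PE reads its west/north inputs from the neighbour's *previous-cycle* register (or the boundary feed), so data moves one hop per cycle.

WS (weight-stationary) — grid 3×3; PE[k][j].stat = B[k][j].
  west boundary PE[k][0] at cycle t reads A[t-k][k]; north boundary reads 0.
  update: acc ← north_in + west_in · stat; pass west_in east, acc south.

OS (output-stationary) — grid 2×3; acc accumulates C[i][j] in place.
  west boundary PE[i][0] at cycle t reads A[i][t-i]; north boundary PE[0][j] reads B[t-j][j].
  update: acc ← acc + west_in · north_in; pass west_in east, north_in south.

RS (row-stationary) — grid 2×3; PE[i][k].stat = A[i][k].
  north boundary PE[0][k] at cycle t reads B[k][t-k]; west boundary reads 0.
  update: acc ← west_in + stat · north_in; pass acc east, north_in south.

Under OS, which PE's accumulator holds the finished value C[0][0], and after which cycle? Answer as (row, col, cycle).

OS: C[0][0] accumulates in PE[0][0]:
  [0] (0,0) acc=24 (h:8 v:3)
  [1] (0,0) acc=69 (h:5 v:9)
  [2] (0,0) acc=123 (h:6 v:9)

(row, col, cycle) = (0, 0, 2)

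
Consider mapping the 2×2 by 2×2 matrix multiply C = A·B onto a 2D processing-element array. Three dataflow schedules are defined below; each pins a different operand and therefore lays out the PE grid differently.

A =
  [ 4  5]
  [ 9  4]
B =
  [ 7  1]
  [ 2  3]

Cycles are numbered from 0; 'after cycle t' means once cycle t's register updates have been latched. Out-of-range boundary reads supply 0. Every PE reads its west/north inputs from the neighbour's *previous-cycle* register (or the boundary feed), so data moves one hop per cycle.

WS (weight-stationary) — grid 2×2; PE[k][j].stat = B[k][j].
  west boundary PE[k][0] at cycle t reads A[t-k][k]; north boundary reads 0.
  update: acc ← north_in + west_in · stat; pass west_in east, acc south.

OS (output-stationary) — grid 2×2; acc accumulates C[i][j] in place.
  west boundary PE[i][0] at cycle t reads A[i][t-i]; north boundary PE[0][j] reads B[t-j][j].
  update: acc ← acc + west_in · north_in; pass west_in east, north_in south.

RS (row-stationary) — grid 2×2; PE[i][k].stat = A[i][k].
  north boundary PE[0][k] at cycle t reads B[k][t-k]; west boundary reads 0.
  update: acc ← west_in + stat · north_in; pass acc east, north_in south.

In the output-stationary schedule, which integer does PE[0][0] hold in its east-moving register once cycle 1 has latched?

Tracing OS — 2×2 array, target PE[0][0]:
  step 0 · PE0,0: acc=28; fwd→4 fwd↓7
  step 1 · PE0,0: acc=38; fwd→5 fwd↓2

register = 5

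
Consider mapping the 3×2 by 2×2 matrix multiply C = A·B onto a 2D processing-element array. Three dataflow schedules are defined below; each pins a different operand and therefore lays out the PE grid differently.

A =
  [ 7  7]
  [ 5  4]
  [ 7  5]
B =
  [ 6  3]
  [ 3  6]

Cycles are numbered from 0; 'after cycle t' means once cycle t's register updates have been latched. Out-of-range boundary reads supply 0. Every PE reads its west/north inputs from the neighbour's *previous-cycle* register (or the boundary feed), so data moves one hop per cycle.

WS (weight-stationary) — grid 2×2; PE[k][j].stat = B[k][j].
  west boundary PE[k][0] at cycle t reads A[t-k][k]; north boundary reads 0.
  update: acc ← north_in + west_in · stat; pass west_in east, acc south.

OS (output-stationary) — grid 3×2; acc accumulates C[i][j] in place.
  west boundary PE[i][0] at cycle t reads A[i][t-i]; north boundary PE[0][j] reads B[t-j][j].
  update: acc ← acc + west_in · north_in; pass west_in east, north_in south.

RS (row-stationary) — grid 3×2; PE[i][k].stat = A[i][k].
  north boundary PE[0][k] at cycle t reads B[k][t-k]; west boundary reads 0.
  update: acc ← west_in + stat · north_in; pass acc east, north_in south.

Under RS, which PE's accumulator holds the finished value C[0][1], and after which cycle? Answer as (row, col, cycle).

(row, col, cycle) = (0, 1, 2)

RS — PE[0][1] is where C[0][1] collects:
  after 0 — PE[0][1] acc=0, pass-E 0, pass-S 0
  after 1 — PE[0][1] acc=63, pass-E 63, pass-S 3
  after 2 — PE[0][1] acc=63, pass-E 63, pass-S 6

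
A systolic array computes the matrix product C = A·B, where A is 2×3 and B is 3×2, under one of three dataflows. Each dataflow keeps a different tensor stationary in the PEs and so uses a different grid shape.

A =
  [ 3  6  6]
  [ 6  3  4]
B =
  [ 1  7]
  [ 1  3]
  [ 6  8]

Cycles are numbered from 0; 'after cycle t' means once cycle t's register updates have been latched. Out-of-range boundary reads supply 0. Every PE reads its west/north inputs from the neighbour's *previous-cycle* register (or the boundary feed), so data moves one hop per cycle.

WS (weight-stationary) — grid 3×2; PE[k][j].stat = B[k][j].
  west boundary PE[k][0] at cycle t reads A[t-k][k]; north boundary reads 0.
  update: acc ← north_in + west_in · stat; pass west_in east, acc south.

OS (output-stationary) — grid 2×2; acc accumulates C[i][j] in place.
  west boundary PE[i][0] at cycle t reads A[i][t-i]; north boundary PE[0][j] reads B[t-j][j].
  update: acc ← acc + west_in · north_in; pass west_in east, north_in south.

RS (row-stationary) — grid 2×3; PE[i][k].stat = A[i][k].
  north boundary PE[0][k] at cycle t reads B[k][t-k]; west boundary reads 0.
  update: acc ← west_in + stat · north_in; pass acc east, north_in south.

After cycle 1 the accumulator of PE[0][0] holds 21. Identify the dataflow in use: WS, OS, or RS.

dataflow = RS

Under WS (3×2), PE[0][0]:
  @0  [0,0]  acc 3  |  →3  ↓3
  @1  [0,0]  acc 6  |  →6  ↓6
Under OS (2×2), PE[0][0]:
  @0  [0,0]  acc 3  |  →3  ↓1
  @1  [0,0]  acc 9  |  →6  ↓1
Under RS (2×3), PE[0][0]:
  @0  [0,0]  acc 3  |  →3  ↓1
  @1  [0,0]  acc 21  |  →21  ↓7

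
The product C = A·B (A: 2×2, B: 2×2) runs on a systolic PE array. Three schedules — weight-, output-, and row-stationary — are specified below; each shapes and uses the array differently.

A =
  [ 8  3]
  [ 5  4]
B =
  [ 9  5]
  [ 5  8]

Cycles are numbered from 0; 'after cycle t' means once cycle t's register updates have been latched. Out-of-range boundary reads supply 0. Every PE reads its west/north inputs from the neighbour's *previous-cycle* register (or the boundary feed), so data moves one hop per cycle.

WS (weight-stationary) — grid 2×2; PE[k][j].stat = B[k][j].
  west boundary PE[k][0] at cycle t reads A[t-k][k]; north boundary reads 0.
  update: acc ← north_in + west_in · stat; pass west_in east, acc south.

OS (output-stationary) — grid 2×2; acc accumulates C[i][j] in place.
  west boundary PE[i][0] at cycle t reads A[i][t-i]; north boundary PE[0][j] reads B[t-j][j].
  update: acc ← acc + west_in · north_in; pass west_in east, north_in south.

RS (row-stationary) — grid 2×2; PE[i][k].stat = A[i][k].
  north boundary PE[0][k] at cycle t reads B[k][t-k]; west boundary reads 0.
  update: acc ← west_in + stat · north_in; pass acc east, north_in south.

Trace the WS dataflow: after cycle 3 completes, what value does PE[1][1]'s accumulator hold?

Tracing WS — 2×2 array, target PE[1][1]:
  0: (0,1).acc=0  regs=<0,0>
  0: (1,0).acc=0  regs=<0,0>
  0: (1,1).acc=0  regs=<0,0>
  1: (0,1).acc=40  regs=<8,40>
  1: (1,0).acc=87  regs=<3,87>
  1: (1,1).acc=0  regs=<0,0>
  2: (0,1).acc=25  regs=<5,25>
  2: (1,0).acc=65  regs=<4,65>
  2: (1,1).acc=64  regs=<3,64>
  3: (0,1).acc=0  regs=<0,0>
  3: (1,0).acc=0  regs=<0,0>
  3: (1,1).acc=57  regs=<4,57>

PE[1][1].acc = 57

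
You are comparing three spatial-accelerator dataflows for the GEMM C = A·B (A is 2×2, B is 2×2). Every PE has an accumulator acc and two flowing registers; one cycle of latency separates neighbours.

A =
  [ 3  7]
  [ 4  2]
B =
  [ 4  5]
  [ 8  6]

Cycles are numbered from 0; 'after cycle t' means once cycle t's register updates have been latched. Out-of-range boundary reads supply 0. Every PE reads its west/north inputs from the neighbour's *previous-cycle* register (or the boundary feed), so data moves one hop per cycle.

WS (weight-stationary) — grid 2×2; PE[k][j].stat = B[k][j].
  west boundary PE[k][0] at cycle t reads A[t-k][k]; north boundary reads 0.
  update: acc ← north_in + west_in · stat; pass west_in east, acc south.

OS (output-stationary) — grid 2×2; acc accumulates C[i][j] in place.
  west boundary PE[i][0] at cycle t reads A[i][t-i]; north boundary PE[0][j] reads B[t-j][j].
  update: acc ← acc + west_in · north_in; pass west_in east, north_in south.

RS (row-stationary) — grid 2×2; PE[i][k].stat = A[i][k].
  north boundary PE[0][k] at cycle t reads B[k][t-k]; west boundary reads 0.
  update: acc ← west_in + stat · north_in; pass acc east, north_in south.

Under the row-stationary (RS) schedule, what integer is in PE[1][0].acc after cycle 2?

PE[1][0].acc = 20

Tracing RS — 2×2 array, target PE[1][0]:
  t=0 PE[0][0]: acc=12 h=12 v=4
  t=0 PE[1][0]: acc=0 h=0 v=0
  t=1 PE[0][0]: acc=15 h=15 v=5
  t=1 PE[1][0]: acc=16 h=16 v=4
  t=2 PE[0][0]: acc=0 h=0 v=0
  t=2 PE[1][0]: acc=20 h=20 v=5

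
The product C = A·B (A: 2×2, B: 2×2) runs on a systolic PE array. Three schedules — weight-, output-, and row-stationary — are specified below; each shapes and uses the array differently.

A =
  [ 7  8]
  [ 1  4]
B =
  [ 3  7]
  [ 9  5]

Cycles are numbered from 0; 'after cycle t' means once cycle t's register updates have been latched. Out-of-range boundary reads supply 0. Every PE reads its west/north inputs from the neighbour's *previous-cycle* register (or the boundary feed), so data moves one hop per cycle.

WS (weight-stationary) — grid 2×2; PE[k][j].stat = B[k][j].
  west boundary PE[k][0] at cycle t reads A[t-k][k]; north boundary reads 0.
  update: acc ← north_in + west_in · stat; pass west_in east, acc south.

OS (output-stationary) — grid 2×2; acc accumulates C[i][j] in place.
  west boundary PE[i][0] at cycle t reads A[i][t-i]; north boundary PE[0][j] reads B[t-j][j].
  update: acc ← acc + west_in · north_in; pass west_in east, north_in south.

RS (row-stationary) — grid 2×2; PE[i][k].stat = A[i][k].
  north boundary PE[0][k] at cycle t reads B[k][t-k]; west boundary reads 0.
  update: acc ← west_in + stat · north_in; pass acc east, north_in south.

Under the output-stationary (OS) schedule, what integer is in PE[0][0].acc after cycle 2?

OS on a 2×2 grid — tracing PE[0][0] and its feeders:
  after 0 — PE[0][0] acc=21, pass-E 7, pass-S 3
  after 1 — PE[0][0] acc=93, pass-E 8, pass-S 9
  after 2 — PE[0][0] acc=93, pass-E 0, pass-S 0

PE[0][0].acc = 93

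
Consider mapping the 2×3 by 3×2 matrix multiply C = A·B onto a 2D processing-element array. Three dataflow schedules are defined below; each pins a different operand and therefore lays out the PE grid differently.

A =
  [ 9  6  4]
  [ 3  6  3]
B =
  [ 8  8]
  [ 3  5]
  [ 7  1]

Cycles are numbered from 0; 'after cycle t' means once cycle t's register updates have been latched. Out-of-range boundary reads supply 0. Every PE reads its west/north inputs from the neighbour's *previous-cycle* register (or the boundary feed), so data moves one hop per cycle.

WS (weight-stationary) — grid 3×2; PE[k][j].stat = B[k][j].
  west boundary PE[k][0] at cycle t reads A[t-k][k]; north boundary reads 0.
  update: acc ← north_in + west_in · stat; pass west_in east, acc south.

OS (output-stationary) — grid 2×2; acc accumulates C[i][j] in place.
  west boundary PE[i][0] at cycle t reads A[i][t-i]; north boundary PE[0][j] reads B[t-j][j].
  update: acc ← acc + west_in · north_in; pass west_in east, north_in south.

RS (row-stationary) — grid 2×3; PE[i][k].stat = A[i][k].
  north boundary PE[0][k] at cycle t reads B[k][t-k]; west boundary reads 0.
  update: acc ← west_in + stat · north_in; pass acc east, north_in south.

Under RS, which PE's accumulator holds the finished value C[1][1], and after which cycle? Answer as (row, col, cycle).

(row, col, cycle) = (1, 2, 4)

RS — PE[1][2] is where C[1][1] collects:
  after 0 — PE[1][2] acc=0, pass-E 0, pass-S 0
  after 1 — PE[1][2] acc=0, pass-E 0, pass-S 0
  after 2 — PE[1][2] acc=0, pass-E 0, pass-S 0
  after 3 — PE[1][2] acc=63, pass-E 63, pass-S 7
  after 4 — PE[1][2] acc=57, pass-E 57, pass-S 1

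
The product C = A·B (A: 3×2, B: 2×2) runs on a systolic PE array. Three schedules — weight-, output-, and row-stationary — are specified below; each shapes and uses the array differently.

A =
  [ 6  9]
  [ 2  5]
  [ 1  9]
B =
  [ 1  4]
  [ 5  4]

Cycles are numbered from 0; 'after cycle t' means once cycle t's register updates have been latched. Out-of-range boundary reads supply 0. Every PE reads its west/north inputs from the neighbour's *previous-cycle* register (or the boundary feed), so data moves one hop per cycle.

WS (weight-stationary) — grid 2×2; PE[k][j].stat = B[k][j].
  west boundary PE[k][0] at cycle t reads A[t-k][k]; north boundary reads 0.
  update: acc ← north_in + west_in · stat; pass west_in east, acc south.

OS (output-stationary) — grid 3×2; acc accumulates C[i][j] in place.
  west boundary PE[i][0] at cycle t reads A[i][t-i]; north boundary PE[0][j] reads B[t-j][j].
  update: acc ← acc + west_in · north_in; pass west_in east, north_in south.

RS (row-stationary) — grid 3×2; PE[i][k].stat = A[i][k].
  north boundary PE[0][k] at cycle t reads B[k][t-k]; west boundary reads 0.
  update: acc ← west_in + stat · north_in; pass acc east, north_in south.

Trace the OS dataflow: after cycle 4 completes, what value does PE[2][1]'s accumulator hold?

Tracing OS — 3×2 array, target PE[2][1]:
  after 0 — PE[1][1] acc=0, pass-E 0, pass-S 0
  after 0 — PE[2][0] acc=0, pass-E 0, pass-S 0
  after 0 — PE[2][1] acc=0, pass-E 0, pass-S 0
  after 1 — PE[1][1] acc=0, pass-E 0, pass-S 0
  after 1 — PE[2][0] acc=0, pass-E 0, pass-S 0
  after 1 — PE[2][1] acc=0, pass-E 0, pass-S 0
  after 2 — PE[1][1] acc=8, pass-E 2, pass-S 4
  after 2 — PE[2][0] acc=1, pass-E 1, pass-S 1
  after 2 — PE[2][1] acc=0, pass-E 0, pass-S 0
  after 3 — PE[1][1] acc=28, pass-E 5, pass-S 4
  after 3 — PE[2][0] acc=46, pass-E 9, pass-S 5
  after 3 — PE[2][1] acc=4, pass-E 1, pass-S 4
  after 4 — PE[1][1] acc=28, pass-E 0, pass-S 0
  after 4 — PE[2][0] acc=46, pass-E 0, pass-S 0
  after 4 — PE[2][1] acc=40, pass-E 9, pass-S 4

PE[2][1].acc = 40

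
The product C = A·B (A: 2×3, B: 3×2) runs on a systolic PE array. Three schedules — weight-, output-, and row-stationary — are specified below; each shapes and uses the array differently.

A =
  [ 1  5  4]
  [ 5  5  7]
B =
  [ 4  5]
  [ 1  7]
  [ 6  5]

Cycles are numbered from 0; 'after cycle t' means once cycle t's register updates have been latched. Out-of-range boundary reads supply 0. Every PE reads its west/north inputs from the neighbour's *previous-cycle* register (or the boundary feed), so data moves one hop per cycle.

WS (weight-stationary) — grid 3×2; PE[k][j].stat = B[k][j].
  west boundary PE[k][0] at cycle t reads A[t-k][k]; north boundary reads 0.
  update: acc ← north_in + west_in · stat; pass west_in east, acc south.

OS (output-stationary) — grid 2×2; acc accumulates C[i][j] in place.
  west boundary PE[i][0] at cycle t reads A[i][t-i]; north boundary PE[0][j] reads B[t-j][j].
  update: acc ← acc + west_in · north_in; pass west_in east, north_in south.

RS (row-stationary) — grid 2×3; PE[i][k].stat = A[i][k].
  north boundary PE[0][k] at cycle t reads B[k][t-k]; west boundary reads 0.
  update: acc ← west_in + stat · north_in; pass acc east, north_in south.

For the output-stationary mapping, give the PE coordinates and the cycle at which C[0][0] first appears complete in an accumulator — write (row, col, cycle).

OS: C[0][0] accumulates in PE[0][0]:
  t=0 PE[0][0]: acc=4 h=1 v=4
  t=1 PE[0][0]: acc=9 h=5 v=1
  t=2 PE[0][0]: acc=33 h=4 v=6

(row, col, cycle) = (0, 0, 2)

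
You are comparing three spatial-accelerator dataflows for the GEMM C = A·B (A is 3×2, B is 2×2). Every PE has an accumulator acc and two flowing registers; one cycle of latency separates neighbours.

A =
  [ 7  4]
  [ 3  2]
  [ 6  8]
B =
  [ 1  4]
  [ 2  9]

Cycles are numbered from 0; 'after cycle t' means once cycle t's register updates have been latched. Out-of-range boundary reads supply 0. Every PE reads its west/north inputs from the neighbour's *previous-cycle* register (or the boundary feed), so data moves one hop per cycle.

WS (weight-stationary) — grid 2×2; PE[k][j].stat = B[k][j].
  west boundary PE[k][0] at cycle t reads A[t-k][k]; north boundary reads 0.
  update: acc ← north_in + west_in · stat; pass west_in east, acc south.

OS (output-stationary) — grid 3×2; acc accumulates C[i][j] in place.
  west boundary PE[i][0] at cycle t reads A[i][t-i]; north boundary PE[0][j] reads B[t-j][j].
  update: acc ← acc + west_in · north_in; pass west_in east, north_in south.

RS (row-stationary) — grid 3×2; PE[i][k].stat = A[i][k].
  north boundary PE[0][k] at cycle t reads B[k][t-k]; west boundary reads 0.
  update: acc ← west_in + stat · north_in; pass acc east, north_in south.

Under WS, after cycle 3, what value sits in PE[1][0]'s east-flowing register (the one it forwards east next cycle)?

WS 2×2: PE[1][0] cycle-by-cycle (with neighbour feeds):
  after 0 — PE[0][0] acc=7, pass-E 7, pass-S 7
  after 0 — PE[1][0] acc=0, pass-E 0, pass-S 0
  after 1 — PE[0][0] acc=3, pass-E 3, pass-S 3
  after 1 — PE[1][0] acc=15, pass-E 4, pass-S 15
  after 2 — PE[0][0] acc=6, pass-E 6, pass-S 6
  after 2 — PE[1][0] acc=7, pass-E 2, pass-S 7
  after 3 — PE[0][0] acc=0, pass-E 0, pass-S 0
  after 3 — PE[1][0] acc=22, pass-E 8, pass-S 22

register = 8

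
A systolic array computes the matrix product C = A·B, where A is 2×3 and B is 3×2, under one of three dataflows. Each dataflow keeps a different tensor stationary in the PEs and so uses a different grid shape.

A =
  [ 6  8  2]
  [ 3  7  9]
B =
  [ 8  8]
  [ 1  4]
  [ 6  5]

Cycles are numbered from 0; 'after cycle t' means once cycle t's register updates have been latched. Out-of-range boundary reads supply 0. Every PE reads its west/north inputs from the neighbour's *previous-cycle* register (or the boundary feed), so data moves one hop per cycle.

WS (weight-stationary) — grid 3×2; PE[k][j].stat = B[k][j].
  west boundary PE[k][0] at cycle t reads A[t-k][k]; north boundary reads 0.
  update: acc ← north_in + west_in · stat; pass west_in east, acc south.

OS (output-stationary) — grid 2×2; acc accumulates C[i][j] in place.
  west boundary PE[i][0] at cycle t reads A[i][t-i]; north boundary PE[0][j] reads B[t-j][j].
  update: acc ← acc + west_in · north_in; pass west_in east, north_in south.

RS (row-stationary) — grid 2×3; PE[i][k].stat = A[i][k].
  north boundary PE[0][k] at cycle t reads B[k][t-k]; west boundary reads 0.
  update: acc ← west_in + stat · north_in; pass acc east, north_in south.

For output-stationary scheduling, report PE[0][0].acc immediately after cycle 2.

PE[0][0].acc = 68

OS on a 2×2 grid — tracing PE[0][0] and its feeders:
  0: (0,0).acc=48  regs=<6,8>
  1: (0,0).acc=56  regs=<8,1>
  2: (0,0).acc=68  regs=<2,6>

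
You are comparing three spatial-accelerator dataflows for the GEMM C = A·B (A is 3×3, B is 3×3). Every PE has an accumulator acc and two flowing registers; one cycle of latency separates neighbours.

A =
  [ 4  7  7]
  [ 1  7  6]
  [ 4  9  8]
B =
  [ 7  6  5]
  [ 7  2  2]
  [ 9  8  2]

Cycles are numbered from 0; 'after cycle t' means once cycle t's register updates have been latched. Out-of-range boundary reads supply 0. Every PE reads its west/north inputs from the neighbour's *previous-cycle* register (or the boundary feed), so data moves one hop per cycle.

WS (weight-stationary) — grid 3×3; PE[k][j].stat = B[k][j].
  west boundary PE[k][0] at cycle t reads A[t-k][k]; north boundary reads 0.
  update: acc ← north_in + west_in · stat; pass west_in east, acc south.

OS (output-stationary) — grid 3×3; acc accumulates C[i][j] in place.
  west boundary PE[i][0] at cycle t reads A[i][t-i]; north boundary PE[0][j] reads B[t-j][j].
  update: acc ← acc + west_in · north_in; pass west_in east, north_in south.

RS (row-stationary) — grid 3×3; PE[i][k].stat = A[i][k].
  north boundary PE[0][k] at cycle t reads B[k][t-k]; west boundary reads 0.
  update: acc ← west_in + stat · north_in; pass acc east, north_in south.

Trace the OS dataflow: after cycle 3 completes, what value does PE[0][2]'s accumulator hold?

OS on a 3×3 grid — tracing PE[0][2] and its feeders:
  step 0 · PE0,1: acc=0; fwd→0 fwd↓0
  step 0 · PE0,2: acc=0; fwd→0 fwd↓0
  step 1 · PE0,1: acc=24; fwd→4 fwd↓6
  step 1 · PE0,2: acc=0; fwd→0 fwd↓0
  step 2 · PE0,1: acc=38; fwd→7 fwd↓2
  step 2 · PE0,2: acc=20; fwd→4 fwd↓5
  step 3 · PE0,1: acc=94; fwd→7 fwd↓8
  step 3 · PE0,2: acc=34; fwd→7 fwd↓2

PE[0][2].acc = 34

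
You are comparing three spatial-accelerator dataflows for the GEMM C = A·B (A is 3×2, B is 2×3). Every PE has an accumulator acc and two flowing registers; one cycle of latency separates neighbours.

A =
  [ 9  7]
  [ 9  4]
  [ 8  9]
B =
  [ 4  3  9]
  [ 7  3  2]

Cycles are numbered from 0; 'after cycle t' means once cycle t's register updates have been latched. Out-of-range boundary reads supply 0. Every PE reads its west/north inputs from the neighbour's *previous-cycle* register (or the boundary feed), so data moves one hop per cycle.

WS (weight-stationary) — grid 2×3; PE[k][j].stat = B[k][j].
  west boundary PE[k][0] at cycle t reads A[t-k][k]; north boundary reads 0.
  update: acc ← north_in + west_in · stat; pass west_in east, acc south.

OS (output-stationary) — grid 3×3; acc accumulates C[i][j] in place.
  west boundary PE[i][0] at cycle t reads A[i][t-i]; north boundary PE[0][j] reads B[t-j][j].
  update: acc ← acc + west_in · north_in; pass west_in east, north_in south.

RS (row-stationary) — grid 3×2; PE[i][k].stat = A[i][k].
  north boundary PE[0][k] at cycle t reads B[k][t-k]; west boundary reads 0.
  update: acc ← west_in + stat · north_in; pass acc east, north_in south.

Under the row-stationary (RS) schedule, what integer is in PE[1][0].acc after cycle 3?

RS 3×2: PE[1][0] cycle-by-cycle (with neighbour feeds):
  @0  [0,0]  acc 36  |  →36  ↓4
  @0  [1,0]  acc 0  |  →0  ↓0
  @1  [0,0]  acc 27  |  →27  ↓3
  @1  [1,0]  acc 36  |  →36  ↓4
  @2  [0,0]  acc 81  |  →81  ↓9
  @2  [1,0]  acc 27  |  →27  ↓3
  @3  [0,0]  acc 0  |  →0  ↓0
  @3  [1,0]  acc 81  |  →81  ↓9

PE[1][0].acc = 81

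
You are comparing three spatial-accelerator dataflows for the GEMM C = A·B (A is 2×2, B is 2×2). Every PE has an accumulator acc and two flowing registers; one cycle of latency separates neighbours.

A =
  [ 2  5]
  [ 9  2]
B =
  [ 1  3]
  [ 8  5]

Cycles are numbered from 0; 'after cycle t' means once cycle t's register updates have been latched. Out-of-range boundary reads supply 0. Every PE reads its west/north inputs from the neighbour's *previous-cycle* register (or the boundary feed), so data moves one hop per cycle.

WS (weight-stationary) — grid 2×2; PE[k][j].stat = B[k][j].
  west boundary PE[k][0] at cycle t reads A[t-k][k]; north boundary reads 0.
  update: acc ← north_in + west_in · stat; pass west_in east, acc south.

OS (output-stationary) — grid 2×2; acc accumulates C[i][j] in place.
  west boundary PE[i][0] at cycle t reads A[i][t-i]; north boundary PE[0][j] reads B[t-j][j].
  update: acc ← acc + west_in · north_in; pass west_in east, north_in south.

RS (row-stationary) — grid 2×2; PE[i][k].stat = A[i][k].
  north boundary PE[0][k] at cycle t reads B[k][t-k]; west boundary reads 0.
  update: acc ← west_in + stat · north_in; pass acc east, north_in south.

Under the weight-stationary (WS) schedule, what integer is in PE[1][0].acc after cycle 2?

WS 2×2: PE[1][0] cycle-by-cycle (with neighbour feeds):
  [0] (0,0) acc=2 (h:2 v:2)
  [0] (1,0) acc=0 (h:0 v:0)
  [1] (0,0) acc=9 (h:9 v:9)
  [1] (1,0) acc=42 (h:5 v:42)
  [2] (0,0) acc=0 (h:0 v:0)
  [2] (1,0) acc=25 (h:2 v:25)

PE[1][0].acc = 25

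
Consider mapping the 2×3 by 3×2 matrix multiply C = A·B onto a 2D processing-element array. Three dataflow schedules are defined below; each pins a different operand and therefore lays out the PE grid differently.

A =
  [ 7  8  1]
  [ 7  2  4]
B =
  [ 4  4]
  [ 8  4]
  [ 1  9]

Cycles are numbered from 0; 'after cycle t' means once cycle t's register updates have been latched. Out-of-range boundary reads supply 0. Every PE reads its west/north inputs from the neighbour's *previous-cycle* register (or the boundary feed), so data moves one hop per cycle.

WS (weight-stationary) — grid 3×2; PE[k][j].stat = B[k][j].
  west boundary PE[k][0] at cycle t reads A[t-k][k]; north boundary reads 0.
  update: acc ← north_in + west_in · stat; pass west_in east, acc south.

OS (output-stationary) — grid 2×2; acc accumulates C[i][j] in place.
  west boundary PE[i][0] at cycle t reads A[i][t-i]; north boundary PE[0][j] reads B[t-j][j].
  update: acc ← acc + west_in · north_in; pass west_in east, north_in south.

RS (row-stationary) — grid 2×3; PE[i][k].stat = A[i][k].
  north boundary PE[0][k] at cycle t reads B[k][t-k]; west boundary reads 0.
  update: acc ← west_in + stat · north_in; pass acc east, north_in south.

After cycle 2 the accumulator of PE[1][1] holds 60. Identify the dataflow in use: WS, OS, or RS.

WS (3×2 grid), PE[1][1]:
  after 0 — PE[1][1] acc=0, pass-E 0, pass-S 0
  after 1 — PE[1][1] acc=0, pass-E 0, pass-S 0
  after 2 — PE[1][1] acc=60, pass-E 8, pass-S 60
OS (2×2 grid), PE[1][1]:
  after 0 — PE[1][1] acc=0, pass-E 0, pass-S 0
  after 1 — PE[1][1] acc=0, pass-E 0, pass-S 0
  after 2 — PE[1][1] acc=28, pass-E 7, pass-S 4
RS (2×3 grid), PE[1][1]:
  after 0 — PE[1][1] acc=0, pass-E 0, pass-S 0
  after 1 — PE[1][1] acc=0, pass-E 0, pass-S 0
  after 2 — PE[1][1] acc=44, pass-E 44, pass-S 8

dataflow = WS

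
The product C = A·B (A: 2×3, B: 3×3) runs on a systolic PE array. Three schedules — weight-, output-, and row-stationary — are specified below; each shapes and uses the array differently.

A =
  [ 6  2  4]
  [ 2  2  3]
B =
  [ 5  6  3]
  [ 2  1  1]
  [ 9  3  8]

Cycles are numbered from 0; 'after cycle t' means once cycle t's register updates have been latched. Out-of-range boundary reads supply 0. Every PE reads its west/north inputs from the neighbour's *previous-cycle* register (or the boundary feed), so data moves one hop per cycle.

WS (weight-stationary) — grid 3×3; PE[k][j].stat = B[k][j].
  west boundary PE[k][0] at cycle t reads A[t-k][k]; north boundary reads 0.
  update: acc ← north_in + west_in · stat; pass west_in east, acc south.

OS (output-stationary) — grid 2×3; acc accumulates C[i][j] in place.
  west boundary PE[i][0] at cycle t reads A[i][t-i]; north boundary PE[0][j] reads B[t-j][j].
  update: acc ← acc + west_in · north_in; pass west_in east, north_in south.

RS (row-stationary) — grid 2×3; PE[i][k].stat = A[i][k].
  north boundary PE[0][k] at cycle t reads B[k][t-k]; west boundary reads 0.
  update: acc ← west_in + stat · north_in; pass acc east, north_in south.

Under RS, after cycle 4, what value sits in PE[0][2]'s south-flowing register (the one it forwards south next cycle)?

register = 8

RS 2×3: PE[0][2] cycle-by-cycle (with neighbour feeds):
  [0] (0,1) acc=0 (h:0 v:0)
  [0] (0,2) acc=0 (h:0 v:0)
  [1] (0,1) acc=34 (h:34 v:2)
  [1] (0,2) acc=0 (h:0 v:0)
  [2] (0,1) acc=38 (h:38 v:1)
  [2] (0,2) acc=70 (h:70 v:9)
  [3] (0,1) acc=20 (h:20 v:1)
  [3] (0,2) acc=50 (h:50 v:3)
  [4] (0,1) acc=0 (h:0 v:0)
  [4] (0,2) acc=52 (h:52 v:8)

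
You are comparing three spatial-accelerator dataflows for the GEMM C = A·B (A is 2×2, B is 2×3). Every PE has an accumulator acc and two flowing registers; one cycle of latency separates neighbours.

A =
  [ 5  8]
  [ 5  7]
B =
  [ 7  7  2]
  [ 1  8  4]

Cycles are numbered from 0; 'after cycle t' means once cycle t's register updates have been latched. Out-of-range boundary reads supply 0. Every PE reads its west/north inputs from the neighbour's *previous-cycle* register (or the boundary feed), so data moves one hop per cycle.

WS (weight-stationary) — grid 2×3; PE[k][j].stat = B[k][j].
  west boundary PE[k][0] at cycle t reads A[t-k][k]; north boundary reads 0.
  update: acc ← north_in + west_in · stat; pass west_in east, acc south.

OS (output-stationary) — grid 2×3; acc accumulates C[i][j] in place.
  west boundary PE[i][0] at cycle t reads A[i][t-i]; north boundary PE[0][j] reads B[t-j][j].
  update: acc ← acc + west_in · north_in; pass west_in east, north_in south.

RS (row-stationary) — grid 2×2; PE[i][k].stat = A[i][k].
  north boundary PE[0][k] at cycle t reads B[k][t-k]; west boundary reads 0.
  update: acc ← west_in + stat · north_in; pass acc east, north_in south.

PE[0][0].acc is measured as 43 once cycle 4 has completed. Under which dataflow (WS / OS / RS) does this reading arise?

dataflow = OS

Under WS (2×3), PE[0][0]:
  c0 r0c0: 35 / 5 / 35
  c1 r0c0: 35 / 5 / 35
  c2 r0c0: 0 / 0 / 0
  c3 r0c0: 0 / 0 / 0
  c4 r0c0: 0 / 0 / 0
Under OS (2×3), PE[0][0]:
  c0 r0c0: 35 / 5 / 7
  c1 r0c0: 43 / 8 / 1
  c2 r0c0: 43 / 0 / 0
  c3 r0c0: 43 / 0 / 0
  c4 r0c0: 43 / 0 / 0
Under RS (2×2), PE[0][0]:
  c0 r0c0: 35 / 35 / 7
  c1 r0c0: 35 / 35 / 7
  c2 r0c0: 10 / 10 / 2
  c3 r0c0: 0 / 0 / 0
  c4 r0c0: 0 / 0 / 0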